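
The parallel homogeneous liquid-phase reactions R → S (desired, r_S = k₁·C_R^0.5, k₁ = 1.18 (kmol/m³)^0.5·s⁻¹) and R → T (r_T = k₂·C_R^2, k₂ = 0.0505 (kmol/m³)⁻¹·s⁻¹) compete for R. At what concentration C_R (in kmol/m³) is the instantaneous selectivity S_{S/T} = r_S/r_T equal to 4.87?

2.84 kmol/m³

S_{S/T} = (k₁/k₂)·C_R^-1.5 ⇒ C_R = (S·k₂/k₁)^(1/(-1.5)).
= (4.87×0.0505/1.18)^(-0.6667) = (0.2084)^(-0.6667) = 2.84 kmol/m³.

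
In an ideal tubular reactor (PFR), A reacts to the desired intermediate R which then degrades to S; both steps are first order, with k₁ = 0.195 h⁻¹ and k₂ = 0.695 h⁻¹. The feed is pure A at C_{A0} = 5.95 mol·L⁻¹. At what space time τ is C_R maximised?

For first-order series the maximum of C_R occurs at τ_opt = ln(k₂/k₁)/(k₂−k₁).
= ln(0.695/0.195)/(0.695−0.195) = ln(3.564)/0.5000 = 1.271/0.5000 = 2.54 h.

2.54 h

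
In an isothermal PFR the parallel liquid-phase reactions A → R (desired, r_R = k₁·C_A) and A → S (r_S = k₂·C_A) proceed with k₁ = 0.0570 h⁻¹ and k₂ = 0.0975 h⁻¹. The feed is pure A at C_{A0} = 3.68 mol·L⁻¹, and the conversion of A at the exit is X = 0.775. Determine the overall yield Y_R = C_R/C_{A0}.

C_A = C_{A0}(1−X) = 0.8280 mol·L⁻¹.
Both paths are first order in A, so the instantaneous fraction to R is constant: dC_R/d(−C_A) = k₁/(k₁+k₂) = 0.3689.
C_R = 0.3689·(C_{A0}−C_A) = 0.3689×2.852 = 1.05 mol·L⁻¹.
Y_R = C_R/C_{A0} = 1.052/3.68 = 0.286.

0.286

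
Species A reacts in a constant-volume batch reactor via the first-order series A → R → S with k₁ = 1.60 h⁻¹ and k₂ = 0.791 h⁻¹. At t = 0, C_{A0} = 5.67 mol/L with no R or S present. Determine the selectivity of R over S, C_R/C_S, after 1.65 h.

0.741

Solving the coupled first-order balances gives C_R(t) = [k₁/(k₂−k₁)]·C_{A0}·(e^(−k₁t) − e^(−k₂t)).
e^(−k₁t) = e^(−1.60×1.65) = e^(−2.640) = 0.07136; e^(−k₂t) = e^(−1.305) = 0.2711.
C_R = 1.60×5.67/(0.791−1.60) × (0.07136−0.2711) = (-11.21)×(-0.1998) = 2.240 mol/L.
C_A = C_{A0}e^(−k₁t) = 0.4046 mol/L, so C_S = C_{A0}−C_A−C_R = 3.025 mol/L; C_R/C_S = 0.741.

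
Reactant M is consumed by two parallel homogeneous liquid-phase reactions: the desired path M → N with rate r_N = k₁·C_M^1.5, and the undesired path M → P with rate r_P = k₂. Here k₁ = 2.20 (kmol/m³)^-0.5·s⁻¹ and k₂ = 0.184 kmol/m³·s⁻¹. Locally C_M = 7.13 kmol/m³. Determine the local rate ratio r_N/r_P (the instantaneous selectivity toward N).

S_{N/P} = r_N/r_P = (k₁·C_M^1.5)/(k₂) = (k₁/k₂)·C_M^1.5.
= (2.20×7.130^1.5) / (0.184) = 41.88/0.1840 = 228.

228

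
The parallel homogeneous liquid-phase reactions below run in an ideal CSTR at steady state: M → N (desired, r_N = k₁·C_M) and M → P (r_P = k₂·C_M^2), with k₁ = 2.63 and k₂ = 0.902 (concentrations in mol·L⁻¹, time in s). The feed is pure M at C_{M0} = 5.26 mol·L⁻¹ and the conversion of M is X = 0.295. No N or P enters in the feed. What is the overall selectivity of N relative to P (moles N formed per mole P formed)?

Exit C_M = C_{M0}(1−X) = 5.26×0.705 = 3.708 mol·L⁻¹.
A CSTR operates uniformly at the exit composition, giving r_N = 9.753 and r_P = 12.40 (each k·C_M^n at C_M = 3.708).
Overall selectivity = C_N/C_P = r_Nτ/(r_Pτ) = r_N/r_P = 0.786.

0.786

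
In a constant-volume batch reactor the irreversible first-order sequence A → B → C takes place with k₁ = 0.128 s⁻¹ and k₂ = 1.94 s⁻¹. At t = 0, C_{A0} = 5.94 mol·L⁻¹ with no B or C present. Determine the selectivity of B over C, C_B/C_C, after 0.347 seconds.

2.65

Solving the coupled first-order balances gives C_B(t) = [k₁/(k₂−k₁)]·C_{A0}·(e^(−k₁t) − e^(−k₂t)).
e^(−k₁t) = e^(−0.128×0.347) = e^(−0.04442) = 0.9566; e^(−k₂t) = e^(−0.6732) = 0.5101.
C_B = 0.128×5.94/(1.94−0.128) × (0.9566−0.5101) = 0.4196×0.4465 = 0.1873 mol·L⁻¹.
C_A = C_{A0}e^(−k₁t) = 5.682 mol·L⁻¹, so C_C = C_{A0}−C_A−C_B = 0.07072 mol·L⁻¹; C_B/C_C = 2.65.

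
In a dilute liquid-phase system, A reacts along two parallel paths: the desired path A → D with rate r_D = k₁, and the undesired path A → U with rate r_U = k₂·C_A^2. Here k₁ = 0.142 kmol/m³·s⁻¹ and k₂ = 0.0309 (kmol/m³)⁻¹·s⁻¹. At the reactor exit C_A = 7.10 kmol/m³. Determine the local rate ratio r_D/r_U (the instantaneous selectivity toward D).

0.0912

S_{D/U} = r_D/r_U = (k₁)/(k₂·C_A^2) = (k₁/k₂)·C_A^-2.
= (0.142) / (0.0309×7.100^2) = 0.1420/1.558 = 0.0912.
The undesired path is higher order in A, so low C_A (CSTR or dilute feed) favours D.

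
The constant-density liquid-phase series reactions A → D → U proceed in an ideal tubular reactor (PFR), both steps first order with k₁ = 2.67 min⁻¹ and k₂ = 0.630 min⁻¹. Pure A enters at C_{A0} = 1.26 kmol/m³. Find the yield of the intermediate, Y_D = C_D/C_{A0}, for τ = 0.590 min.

0.632

The intermediate concentration in a first-order A→B→C sequence is C_D = k₁C_{A0}(e^(−k₁τ) − e^(−k₂τ))/(k₂−k₁).
e^(−k₁τ) = e^(−2.67×0.590) = e^(−1.575) = 0.2069; e^(−k₂τ) = e^(−0.3717) = 0.6896.
C_D = 2.67×1.26/(0.630−2.67) × (0.2069−0.6896) = (-1.649)×(-0.4826) = 0.7959 kmol/m³.
Y_D = C_D/C_{A0} = 0.7959/1.26 = 0.632.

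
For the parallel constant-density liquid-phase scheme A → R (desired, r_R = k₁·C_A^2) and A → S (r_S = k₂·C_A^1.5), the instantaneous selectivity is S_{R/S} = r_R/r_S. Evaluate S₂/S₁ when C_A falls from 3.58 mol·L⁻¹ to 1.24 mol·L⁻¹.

0.589

S_{R/S} = (k₁/k₂)·C_A^0.5, so S₂/S₁ = (C_{A,2}/C_{A,1})^0.5.
= (1.24/3.58)^0.5 = (0.3464)^0.5 = 0.589.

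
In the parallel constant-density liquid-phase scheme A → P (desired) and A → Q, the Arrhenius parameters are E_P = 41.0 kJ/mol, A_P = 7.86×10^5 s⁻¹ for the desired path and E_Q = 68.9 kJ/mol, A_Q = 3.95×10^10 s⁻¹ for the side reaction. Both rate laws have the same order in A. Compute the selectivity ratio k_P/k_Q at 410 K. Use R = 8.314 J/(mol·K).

Since both paths have the same order in A, the concentration cancels and S_{P/Q} = k_P/k_Q = (A_P/A_Q)·exp[(E_Q−E_P)/(RT)].
(E_Q−E_P)/(RT) = (68.9−41.0)×10³/(8.314×410) = 27900/3409 = 8.185.
k_P/k_Q = (7.86×10^5/3.95×10^10)·exp(8.185) = 1.990×10^-5 × 3586 = 0.0714.

0.0714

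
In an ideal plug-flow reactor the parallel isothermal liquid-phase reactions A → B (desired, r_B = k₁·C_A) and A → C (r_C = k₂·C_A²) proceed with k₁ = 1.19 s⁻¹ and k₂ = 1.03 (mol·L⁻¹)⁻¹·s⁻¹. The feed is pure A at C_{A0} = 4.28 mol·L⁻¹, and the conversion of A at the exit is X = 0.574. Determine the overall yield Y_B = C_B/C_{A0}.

C_A = C_{A0}(1−X) = 1.823 mol·L⁻¹.
Along a PFR/batch, dC_B/dC_A = −r_B/(r_B+r_C) = −k₁/(k₁+k₂·C_A).
Integrating from C_{A0} to C_A: C_B = (1.19/1.03)·ln[(1.19+1.03·4.28)/(1.19+1.03·1.82)] = 1.155·ln(5.598/3.068) = 0.6949 mol·L⁻¹.
Y_B = C_B/C_{A0} = 0.6949/4.28 = 0.162.

0.162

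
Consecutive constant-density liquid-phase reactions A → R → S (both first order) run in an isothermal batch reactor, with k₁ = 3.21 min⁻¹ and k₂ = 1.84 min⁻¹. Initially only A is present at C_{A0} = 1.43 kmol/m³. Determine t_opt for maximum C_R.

0.406 min

The intermediate peaks when r₁ = r₂, i.e. k₁e^(−k₁t) = k₂e^(−k₂t), giving t_opt = ln(k₂/k₁)/(k₂−k₁).
= ln(1.84/3.21)/(1.84−3.21) = ln(0.5732)/-1.370 = -0.5565/-1.370 = 0.406 min.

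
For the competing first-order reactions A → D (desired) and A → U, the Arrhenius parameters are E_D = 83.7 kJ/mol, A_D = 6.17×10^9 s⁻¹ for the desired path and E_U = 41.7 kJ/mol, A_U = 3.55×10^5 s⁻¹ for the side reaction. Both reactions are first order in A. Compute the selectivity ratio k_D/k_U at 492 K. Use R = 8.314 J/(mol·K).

With equal orders, S_{D/U} = k_D/k_U = (A_D/A_U)·exp[(E_U−E_D)/(RT)].
(E_U−E_D)/(RT) = (41.7−83.7)×10³/(8.314×492) = -42000/4090 = -10.27.
k_D/k_U = (6.17×10^9/3.55×10^5)·exp(-10.27) = 17380 × 3.474×10^-5 = 0.604.

0.604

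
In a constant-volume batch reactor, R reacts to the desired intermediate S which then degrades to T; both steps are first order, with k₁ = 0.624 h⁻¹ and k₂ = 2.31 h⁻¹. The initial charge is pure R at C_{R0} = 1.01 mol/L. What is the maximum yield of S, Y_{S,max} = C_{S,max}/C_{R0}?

0.166

Evaluating C_S at t_opt = ln(k₂/k₁)/(k₂−k₁) gives C_{S,max}/C_{R0} = (k₁/k₂)^[k₂/(k₂−k₁)].
= (0.624/2.31)^(2.31/(2.31−0.624)) = (0.2701)^(1.370) = 0.1664.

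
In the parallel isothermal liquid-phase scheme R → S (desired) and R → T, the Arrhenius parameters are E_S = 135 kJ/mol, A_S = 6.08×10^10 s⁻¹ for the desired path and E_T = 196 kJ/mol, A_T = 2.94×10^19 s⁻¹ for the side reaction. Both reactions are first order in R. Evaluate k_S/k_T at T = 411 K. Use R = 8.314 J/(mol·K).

0.117

Since both paths have the same order in R, the concentration cancels and S_{S/T} = k_S/k_T = (A_S/A_T)·exp[(E_T−E_S)/(RT)].
(E_T−E_S)/(RT) = (196−135)×10³/(8.314×411) = 61000/3417 = 17.85.
k_S/k_T = (6.08×10^10/2.94×10^19)·exp(17.85) = 2.068×10^-9 × 5.661×10^7 = 0.117.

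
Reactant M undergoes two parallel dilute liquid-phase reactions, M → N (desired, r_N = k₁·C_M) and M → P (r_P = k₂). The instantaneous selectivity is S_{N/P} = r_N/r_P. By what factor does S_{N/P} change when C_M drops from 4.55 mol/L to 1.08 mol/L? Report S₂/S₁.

S_{N/P} = (k₁/k₂)·C_M, so S₂/S₁ = (C_{M,2}/C_{M,1}).
= 1.08/4.55 = 0.237.

0.237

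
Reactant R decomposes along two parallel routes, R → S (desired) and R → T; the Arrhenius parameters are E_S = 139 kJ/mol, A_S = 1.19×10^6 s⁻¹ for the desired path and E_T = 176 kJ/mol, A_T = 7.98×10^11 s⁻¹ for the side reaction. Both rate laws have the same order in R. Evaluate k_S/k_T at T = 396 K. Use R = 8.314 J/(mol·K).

Since both paths have the same order in R, the concentration cancels and S_{S/T} = k_S/k_T = (A_S/A_T)·exp[(E_T−E_S)/(RT)].
(E_T−E_S)/(RT) = (176−139)×10³/(8.314×396) = 37000/3292 = 11.24.
k_S/k_T = (1.19×10^6/7.98×10^11)·exp(11.24) = 1.491×10^-6 × 75978 = 0.113.
Since E_S < E_T, lowering the temperature improves selectivity toward S.

0.113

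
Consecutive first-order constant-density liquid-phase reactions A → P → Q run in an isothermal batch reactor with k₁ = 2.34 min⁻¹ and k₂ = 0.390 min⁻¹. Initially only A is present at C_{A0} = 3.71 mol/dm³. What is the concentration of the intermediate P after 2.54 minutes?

The intermediate concentration in a first-order A→B→C sequence is C_P = k₁C_{A0}(e^(−k₁t) − e^(−k₂t))/(k₂−k₁).
e^(−k₁t) = e^(−2.34×2.54) = e^(−5.944) = 0.002623; e^(−k₂t) = e^(−0.9906) = 0.3714.
C_P = 2.34×3.71/(0.390−2.34) × (0.002623−0.3714) = (-4.452)×(-0.3687) = 1.642 mol/dm³.

1.64 mol/dm³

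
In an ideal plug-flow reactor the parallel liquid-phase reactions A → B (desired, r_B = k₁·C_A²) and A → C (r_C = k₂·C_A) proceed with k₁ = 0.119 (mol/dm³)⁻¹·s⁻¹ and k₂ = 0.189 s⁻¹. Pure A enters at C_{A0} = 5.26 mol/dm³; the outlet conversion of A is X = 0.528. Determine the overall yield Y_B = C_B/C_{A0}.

C_A = C_{A0}(1−X) = 2.483 mol/dm³.
Along a PFR/batch, dC_C/dC_A = −r_C/(r_B+r_C) = −k₂/(k₂+k₁·C_A).
Integrating from C_{A0} to C_A: C_C = (0.189/0.119)·ln[(0.189+0.119·5.26)/(0.189+0.119·2.48)] = 1.588·ln(0.8149/0.4844) = 0.8261 mol/dm³.
Then C_B = (C_{A0}−C_A) − C_C = 2.777 − 0.8261 = 1.951 mol/dm³.
Y_B = C_B/C_{A0} = 1.951/5.26 = 0.371.

0.371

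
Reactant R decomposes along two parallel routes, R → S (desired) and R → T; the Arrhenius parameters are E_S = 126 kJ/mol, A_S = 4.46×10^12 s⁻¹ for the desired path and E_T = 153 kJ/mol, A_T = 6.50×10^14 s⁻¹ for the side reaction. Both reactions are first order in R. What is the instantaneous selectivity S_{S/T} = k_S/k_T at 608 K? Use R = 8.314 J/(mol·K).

Since both paths have the same order in R, the concentration cancels and S_{S/T} = k_S/k_T = (A_S/A_T)·exp[(E_T−E_S)/(RT)].
(E_T−E_S)/(RT) = (153−126)×10³/(8.314×608) = 27000/5055 = 5.341.
k_S/k_T = (4.46×10^12/6.50×10^14)·exp(5.341) = 0.006862 × 208.8 = 1.43.

1.43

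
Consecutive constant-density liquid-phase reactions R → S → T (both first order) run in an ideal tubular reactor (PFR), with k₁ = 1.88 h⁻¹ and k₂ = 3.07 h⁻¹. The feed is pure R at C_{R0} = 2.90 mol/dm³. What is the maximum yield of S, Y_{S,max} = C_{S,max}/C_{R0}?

At the optimum, C_{S,max}/C_{R0} = (k₁/k₂)^[k₂/(k₂−k₁)].
= (1.88/3.07)^(3.07/(3.07−1.88)) = (0.6124)^(2.580) = 0.2822.

0.282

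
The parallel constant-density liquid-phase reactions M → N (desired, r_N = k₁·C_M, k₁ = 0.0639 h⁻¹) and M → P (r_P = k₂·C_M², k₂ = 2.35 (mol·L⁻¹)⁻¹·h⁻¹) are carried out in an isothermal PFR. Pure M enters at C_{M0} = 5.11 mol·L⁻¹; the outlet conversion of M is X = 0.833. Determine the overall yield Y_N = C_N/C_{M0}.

C_M = C_{M0}(1−X) = 0.8534 mol·L⁻¹.
Along a PFR/batch, dC_N/dC_M = −r_N/(r_N+r_P) = −k₁/(k₁+k₂·C_M).
Integrating from C_{M0} to C_M: C_N = (0.0639/2.35)·ln[(0.0639+2.35·5.11)/(0.0639+2.35·0.853)] = 0.02719·ln(12.07/2.069) = 0.04796 mol·L⁻¹.
Y_N = C_N/C_{M0} = 0.04796/5.11 = 0.00939.

0.00939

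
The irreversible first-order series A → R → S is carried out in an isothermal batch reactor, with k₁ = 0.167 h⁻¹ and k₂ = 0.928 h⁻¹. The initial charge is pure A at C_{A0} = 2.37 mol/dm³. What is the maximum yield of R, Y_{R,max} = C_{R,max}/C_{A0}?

0.124

At the optimum, C_{R,max}/C_{A0} = (k₁/k₂)^[k₂/(k₂−k₁)].
= (0.167/0.928)^(0.928/(0.928−0.167)) = (0.1800)^(1.219) = 0.1235.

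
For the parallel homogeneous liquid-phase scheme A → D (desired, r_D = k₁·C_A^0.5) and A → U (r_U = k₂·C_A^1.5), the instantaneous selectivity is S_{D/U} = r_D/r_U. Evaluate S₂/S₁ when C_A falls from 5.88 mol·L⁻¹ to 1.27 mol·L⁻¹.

4.63

S_{D/U} = (k₁/k₂)·C_A⁻¹, so S₂/S₁ = (C_{A,2}/C_{A,1})⁻¹.
= 5.88/1.27 = 4.63.
Selectivity toward D rises as C_A falls — low-concentration operation is favoured.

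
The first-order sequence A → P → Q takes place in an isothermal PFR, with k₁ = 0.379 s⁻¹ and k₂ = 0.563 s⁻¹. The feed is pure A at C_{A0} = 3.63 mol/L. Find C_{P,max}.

1.08 mol/L

Evaluating C_P at τ_opt = ln(k₂/k₁)/(k₂−k₁) gives C_{P,max}/C_{A0} = (k₁/k₂)^[k₂/(k₂−k₁)].
= (0.379/0.563)^(0.563/(0.563−0.379)) = (0.6732)^(3.060) = 0.2979.
C_{P,max} = 0.2979×3.63 = 1.08 mol/L.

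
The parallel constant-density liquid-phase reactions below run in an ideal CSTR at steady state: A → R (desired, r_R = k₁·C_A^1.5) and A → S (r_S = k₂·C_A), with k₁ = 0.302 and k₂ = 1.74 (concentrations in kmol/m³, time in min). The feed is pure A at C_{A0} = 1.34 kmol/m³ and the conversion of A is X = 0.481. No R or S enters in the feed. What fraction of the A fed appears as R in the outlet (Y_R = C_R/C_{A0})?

Exit C_A = C_{A0}(1−X) = 1.34×0.519 = 0.6955 kmol/m³.
In a CSTR the entire volume is at exit conditions, so r_R = 0.302×0.6955^1.5 = 0.1752 and r_S = 1.74×0.6955 = 1.210.
Fraction of consumed A going to R: r_R/(r_R+r_S) = 0.1264.
C_R = 0.1264·C_{A0}·X = 0.1264×1.34×0.481 = 0.0815 kmol/m³; Y_R = C_R/C_{A0} = 0.0608.

0.0608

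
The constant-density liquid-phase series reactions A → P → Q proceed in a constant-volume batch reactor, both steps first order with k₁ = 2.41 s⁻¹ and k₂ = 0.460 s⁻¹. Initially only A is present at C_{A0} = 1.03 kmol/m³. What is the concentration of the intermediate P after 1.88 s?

Solving the coupled first-order balances gives C_P(t) = [k₁/(k₂−k₁)]·C_{A0}·(e^(−k₁t) − e^(−k₂t)).
e^(−k₁t) = e^(−2.41×1.88) = e^(−4.531) = 0.01077; e^(−k₂t) = e^(−0.8648) = 0.4211.
C_P = 2.41×1.03/(0.460−2.41) × (0.01077−0.4211) = (-1.273)×(-0.4104) = 0.5224 kmol/m³.

0.522 kmol/m³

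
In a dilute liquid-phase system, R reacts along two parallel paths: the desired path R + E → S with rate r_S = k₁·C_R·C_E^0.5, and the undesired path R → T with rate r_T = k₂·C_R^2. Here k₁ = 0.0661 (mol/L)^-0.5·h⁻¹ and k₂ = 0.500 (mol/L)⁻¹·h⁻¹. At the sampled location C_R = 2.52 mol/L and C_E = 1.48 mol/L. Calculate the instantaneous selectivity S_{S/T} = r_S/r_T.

S_{S/T} = r_S/r_T = (k₁·C_R·C_E^0.5)/(k₂·C_R^2) = (k₁/k₂)·C_R⁻¹·C_E^0.5.
= (0.0661×2.520×1.480^0.5) / (0.500×2.520^2) = 0.2026/3.175 = 0.0638.

0.0638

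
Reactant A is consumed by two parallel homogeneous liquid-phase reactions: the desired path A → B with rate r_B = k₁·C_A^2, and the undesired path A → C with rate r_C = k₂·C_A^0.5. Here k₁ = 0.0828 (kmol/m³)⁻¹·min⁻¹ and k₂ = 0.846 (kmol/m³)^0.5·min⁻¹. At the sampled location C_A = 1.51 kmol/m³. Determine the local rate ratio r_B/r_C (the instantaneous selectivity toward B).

S_{B/C} = r_B/r_C = (k₁·C_A^2)/(k₂·C_A^0.5) = (k₁/k₂)·C_A^1.5.
= (0.0828×1.510^2) / (0.846×1.510^0.5) = 0.1888/1.040 = 0.182.
Since the desired path is higher order in A, keeping C_A high (PFR or concentrated feed) favours B.

0.182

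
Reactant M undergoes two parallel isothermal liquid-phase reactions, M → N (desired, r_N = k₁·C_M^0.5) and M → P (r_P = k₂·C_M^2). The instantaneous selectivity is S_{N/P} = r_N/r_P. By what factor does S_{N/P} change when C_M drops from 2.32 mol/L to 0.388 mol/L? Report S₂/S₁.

S_{N/P} = (k₁/k₂)·C_M^-1.5, so S₂/S₁ = (C_{M,2}/C_{M,1})^-1.5.
= (0.388/2.32)^(-1.5) = (0.1672)^(-1.5) = 14.6.

14.6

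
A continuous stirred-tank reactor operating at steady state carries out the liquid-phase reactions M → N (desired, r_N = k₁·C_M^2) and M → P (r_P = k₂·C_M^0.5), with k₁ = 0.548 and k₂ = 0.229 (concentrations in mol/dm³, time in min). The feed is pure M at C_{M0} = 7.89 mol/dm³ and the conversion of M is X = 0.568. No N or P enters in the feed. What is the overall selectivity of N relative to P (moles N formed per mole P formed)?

15.1

Exit C_M = C_{M0}(1−X) = 7.89×0.432 = 3.408 mol/dm³.
In a CSTR the entire volume is at exit conditions, so r_N = 0.548×3.408^2 = 6.367 and r_P = 0.229×3.408^0.5 = 0.4228.
Overall selectivity = C_N/C_P = r_Nτ/(r_Pτ) = r_N/r_P = 15.1.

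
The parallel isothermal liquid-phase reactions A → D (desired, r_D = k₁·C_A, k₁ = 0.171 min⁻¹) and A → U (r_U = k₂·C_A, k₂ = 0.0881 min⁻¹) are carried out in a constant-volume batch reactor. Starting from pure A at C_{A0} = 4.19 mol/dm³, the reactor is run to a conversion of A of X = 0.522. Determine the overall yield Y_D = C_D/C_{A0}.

C_A = C_{A0}(1−X) = 2.003 mol/dm³.
Both paths are first order in A, so the instantaneous fraction to D is constant: dC_D/d(−C_A) = k₁/(k₁+k₂) = 0.6600.
C_D = 0.6600·(C_{A0}−C_A) = 0.6600×2.187 = 1.44 mol/dm³.
Y_D = C_D/C_{A0} = 1.443/4.19 = 0.345.

0.345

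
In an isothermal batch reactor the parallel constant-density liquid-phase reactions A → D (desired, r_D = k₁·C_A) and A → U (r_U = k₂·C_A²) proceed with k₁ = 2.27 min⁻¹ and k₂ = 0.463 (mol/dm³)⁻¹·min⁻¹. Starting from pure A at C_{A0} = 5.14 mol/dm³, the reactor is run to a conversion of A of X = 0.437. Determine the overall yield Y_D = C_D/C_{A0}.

0.241

C_A = C_{A0}(1−X) = 2.894 mol/dm³.
Along a PFR/batch, dC_D/dC_A = −r_D/(r_D+r_U) = −k₁/(k₁+k₂·C_A).
Integrating from C_{A0} to C_A: C_D = (2.27/0.463)·ln[(2.27+0.463·5.14)/(2.27+0.463·2.89)] = 4.903·ln(4.650/3.610) = 1.241 mol/dm³.
Y_D = C_D/C_{A0} = 1.241/5.14 = 0.241.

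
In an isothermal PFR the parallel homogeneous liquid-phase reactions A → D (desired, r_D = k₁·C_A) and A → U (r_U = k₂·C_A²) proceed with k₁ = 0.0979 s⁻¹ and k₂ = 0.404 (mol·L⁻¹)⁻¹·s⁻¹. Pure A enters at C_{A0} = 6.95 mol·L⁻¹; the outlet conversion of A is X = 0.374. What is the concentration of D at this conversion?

0.109 mol·L⁻¹

C_A = C_{A0}(1−X) = 4.351 mol·L⁻¹.
Along a PFR/batch, dC_D/dC_A = −r_D/(r_D+r_U) = −k₁/(k₁+k₂·C_A).
Integrating from C_{A0} to C_A: C_D = (0.0979/0.404)·ln[(0.0979+0.404·6.95)/(0.0979+0.404·4.35)] = 0.2423·ln(2.906/1.856) = 0.1087 mol·L⁻¹.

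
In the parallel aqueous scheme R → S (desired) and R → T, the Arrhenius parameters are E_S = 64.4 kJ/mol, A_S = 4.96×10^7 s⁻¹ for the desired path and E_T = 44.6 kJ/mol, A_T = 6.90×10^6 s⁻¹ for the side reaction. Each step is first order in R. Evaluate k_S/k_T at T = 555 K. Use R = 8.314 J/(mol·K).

0.0984

k_S/k_T = (A_S/A_T)·exp[−(E_S−E_T)/(RT)] = (A_S/A_T)·exp[(E_T−E_S)/(RT)].
(E_T−E_S)/(RT) = (44.6−64.4)×10³/(8.314×555) = -19800/4614 = -4.291.
k_S/k_T = (4.96×10^7/6.90×10^6)·exp(-4.291) = 7.188 × 0.01369 = 0.0984.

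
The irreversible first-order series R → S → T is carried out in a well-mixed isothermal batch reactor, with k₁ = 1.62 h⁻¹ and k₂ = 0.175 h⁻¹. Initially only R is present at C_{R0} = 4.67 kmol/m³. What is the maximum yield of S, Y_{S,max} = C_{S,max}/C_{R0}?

For a first-order series the maximum intermediate yield is C_{S,max}/C_{R0} = (k₁/k₂)^[k₂/(k₂−k₁)].
= (1.62/0.175)^(0.175/(0.175−1.62)) = (9.257)^(-0.1211) = 0.7638.

0.764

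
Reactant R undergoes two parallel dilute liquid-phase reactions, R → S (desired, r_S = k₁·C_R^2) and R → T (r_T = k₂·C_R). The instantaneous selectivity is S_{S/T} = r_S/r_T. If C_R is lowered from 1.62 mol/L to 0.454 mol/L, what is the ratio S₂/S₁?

S_{S/T} = (k₁/k₂)·C_R, so S₂/S₁ = (C_{R,2}/C_{R,1}).
= 0.454/1.62 = 0.280.

0.280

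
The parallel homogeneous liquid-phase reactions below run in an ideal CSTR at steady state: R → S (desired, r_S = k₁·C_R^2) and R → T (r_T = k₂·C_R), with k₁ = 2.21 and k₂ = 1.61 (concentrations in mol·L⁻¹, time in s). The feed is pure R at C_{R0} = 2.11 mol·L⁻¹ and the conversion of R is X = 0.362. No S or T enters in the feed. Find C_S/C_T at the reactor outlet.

Exit C_R = C_{R0}(1−X) = 2.11×0.638 = 1.346 mol·L⁻¹.
In a CSTR the entire volume is at exit conditions, so r_S = 2.21×1.346^2 = 4.005 and r_T = 1.61×1.346 = 2.167.
Overall selectivity = C_S/C_T = r_Sτ/(r_Tτ) = r_S/r_T = 1.85.

1.85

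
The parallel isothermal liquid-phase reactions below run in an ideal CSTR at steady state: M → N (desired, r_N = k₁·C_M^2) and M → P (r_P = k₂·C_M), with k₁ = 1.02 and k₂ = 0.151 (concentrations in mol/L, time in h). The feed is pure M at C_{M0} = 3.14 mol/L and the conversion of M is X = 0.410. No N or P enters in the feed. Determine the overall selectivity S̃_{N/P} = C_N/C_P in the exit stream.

12.5

Exit C_M = C_{M0}(1−X) = 3.14×0.590 = 1.853 mol/L.
A CSTR operates uniformly at the exit composition, giving r_N = 3.501 and r_P = 0.2797 (each k·C_M^n at C_M = 1.853).
Overall selectivity = C_N/C_P = r_Nτ/(r_Pτ) = r_N/r_P = 12.5.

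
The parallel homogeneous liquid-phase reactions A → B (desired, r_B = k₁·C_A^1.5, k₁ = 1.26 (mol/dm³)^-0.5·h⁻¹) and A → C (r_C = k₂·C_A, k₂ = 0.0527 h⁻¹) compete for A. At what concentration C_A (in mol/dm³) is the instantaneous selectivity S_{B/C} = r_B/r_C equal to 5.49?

0.0527 mol/dm³

S_{B/C} = (k₁/k₂)·C_A^0.5 ⇒ C_A = (S·k₂/k₁)^(2).
= (5.49×0.0527/1.26)^(2) = (0.2296)^(2) = 0.0527 mol/dm³.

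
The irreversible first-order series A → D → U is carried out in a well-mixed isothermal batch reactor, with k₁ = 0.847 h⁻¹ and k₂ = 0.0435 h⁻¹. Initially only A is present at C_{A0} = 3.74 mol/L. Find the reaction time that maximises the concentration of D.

Setting dC_D/dt = 0 gives t_opt = ln(k₂/k₁)/(k₂−k₁).
= ln(0.0435/0.847)/(0.0435−0.847) = ln(0.05136)/-0.8035 = -2.969/-0.8035 = 3.70 h.

3.70 h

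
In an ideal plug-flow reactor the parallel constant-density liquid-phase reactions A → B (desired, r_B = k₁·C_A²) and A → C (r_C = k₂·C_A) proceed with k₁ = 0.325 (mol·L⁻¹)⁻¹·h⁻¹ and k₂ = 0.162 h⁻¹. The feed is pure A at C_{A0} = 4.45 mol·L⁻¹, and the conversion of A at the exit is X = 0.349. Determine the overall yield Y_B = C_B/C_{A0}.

C_A = C_{A0}(1−X) = 2.897 mol·L⁻¹.
Along a PFR/batch, dC_C/dC_A = −r_C/(r_B+r_C) = −k₂/(k₂+k₁·C_A).
Integrating from C_{A0} to C_A: C_C = (0.162/0.325)·ln[(0.162+0.325·4.45)/(0.162+0.325·2.90)] = 0.4985·ln(1.608/1.104) = 0.1877 mol·L⁻¹.
Then C_B = (C_{A0}−C_A) − C_C = 1.553 − 0.1877 = 1.365 mol·L⁻¹.
Y_B = C_B/C_{A0} = 1.365/4.45 = 0.307.

0.307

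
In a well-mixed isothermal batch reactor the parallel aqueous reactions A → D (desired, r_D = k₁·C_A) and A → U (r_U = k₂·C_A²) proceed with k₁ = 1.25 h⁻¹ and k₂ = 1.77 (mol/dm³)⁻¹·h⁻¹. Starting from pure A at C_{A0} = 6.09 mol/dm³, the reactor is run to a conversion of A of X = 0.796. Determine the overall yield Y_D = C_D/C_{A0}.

0.145

C_A = C_{A0}(1−X) = 1.242 mol/dm³.
Along a PFR/batch, dC_D/dC_A = −r_D/(r_D+r_U) = −k₁/(k₁+k₂·C_A).
Integrating from C_{A0} to C_A: C_D = (1.25/1.77)·ln[(1.25+1.77·6.09)/(1.25+1.77·1.24)] = 0.7062·ln(12.03/3.449) = 0.8823 mol/dm³.
Y_D = C_D/C_{A0} = 0.8823/6.09 = 0.145.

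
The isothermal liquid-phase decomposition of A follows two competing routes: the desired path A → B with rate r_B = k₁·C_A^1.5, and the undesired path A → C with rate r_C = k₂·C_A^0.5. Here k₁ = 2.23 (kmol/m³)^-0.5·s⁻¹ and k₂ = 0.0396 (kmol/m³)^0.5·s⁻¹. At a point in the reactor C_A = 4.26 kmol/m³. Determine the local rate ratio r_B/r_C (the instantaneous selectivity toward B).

S_{B/C} = r_B/r_C = (k₁·C_A^1.5)/(k₂·C_A^0.5) = (k₁/k₂)·C_A.
= (2.23×4.260^1.5) / (0.0396×4.260^0.5) = 19.61/0.08173 = 240.

240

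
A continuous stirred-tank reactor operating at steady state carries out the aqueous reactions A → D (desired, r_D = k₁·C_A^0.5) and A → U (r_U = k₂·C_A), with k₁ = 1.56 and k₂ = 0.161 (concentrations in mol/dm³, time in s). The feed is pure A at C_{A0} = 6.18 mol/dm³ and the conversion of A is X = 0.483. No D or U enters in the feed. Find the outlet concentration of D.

2.52 mol/dm³

Exit C_A = C_{A0}(1−X) = 6.18×0.517 = 3.195 mol/dm³.
Rates in a CSTR are evaluated at the outlet concentration: r_D = 1.56×3.195^0.5 = 2.788, r_U = 0.161×3.195 = 0.5144.
Fraction of consumed A going to D: r_D/(r_D+r_U) = 0.8443.
C_D = 0.8443·C_{A0}·X = 0.8443×6.18×0.483 = 2.52 mol/dm³.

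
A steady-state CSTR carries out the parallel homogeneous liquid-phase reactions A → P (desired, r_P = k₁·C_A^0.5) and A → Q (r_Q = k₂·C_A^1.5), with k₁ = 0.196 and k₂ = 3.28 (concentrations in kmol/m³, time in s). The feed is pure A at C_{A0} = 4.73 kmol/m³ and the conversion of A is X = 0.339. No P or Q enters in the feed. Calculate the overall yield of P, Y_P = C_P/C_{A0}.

Exit C_A = C_{A0}(1−X) = 4.73×0.661 = 3.127 kmol/m³.
A CSTR operates uniformly at the exit composition, giving r_P = 0.3466 and r_Q = 18.13 (each k·C_A^n at C_A = 3.127).
Fraction of consumed A going to P: r_P/(r_P+r_Q) = 0.01875.
C_P = 0.01875·C_{A0}·X = 0.01875×4.73×0.339 = 0.0301 kmol/m³; Y_P = C_P/C_{A0} = 0.00636.

0.00636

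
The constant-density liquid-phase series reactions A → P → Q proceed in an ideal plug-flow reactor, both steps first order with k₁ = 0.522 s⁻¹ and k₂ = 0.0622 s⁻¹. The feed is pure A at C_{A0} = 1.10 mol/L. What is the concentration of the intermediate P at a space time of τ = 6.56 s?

0.790 mol/L

The intermediate concentration in a first-order A→B→C sequence is C_P = k₁C_{A0}(e^(−k₁τ) − e^(−k₂τ))/(k₂−k₁).
e^(−k₁τ) = e^(−0.522×6.56) = e^(−3.424) = 0.03257; e^(−k₂τ) = e^(−0.4080) = 0.6650.
C_P = 0.522×1.10/(0.0622−0.522) × (0.03257−0.6650) = (-1.249)×(-0.6324) = 0.7897 mol/L.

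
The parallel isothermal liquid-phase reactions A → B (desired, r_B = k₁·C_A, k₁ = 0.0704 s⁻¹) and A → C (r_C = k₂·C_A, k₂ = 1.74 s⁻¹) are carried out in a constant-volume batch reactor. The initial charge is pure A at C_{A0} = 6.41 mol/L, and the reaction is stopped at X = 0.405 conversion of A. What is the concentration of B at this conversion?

0.101 mol/L

C_A = C_{A0}(1−X) = 3.814 mol/L.
Both paths are first order in A, so the instantaneous fraction to B is constant: dC_B/d(−C_A) = k₁/(k₁+k₂) = 0.03889.
C_B = 0.03889·(C_{A0}−C_A) = 0.03889×2.596 = 0.101 mol/L.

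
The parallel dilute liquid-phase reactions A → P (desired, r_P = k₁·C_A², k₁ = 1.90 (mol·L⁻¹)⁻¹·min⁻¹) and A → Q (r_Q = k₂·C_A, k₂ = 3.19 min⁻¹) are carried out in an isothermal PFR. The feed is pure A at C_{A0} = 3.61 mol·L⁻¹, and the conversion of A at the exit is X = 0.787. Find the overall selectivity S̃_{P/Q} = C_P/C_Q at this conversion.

1.20

C_A = C_{A0}(1−X) = 0.7689 mol·L⁻¹.
Along a PFR/batch, dC_Q/dC_A = −r_Q/(r_P+r_Q) = −k₂/(k₂+k₁·C_A).
Integrating from C_{A0} to C_A: C_Q = (3.19/1.90)·ln[(3.19+1.90·3.61)/(3.19+1.90·0.769)] = 1.679·ln(10.05/4.651) = 1.293 mol·L⁻¹.
Then C_P = (C_{A0}−C_A) − C_Q = 2.841 − 1.293 = 1.548 mol·L⁻¹.
S̃_{P/Q} = C_P/C_Q = 1.548/1.293 = 1.20.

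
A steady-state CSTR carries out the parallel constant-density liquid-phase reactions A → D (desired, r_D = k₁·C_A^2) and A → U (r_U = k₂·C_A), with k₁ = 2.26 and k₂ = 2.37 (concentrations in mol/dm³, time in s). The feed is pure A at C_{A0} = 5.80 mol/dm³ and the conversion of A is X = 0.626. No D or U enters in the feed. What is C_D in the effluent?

Exit C_A = C_{A0}(1−X) = 5.80×0.374 = 2.169 mol/dm³.
A CSTR operates uniformly at the exit composition, giving r_D = 10.63 and r_U = 5.141 (each k·C_A^n at C_A = 2.169).
Fraction of consumed A going to D: r_D/(r_D+r_U) = 0.6741.
C_D = 0.6741·C_{A0}·X = 0.6741×5.80×0.626 = 2.45 mol/dm³.

2.45 mol/dm³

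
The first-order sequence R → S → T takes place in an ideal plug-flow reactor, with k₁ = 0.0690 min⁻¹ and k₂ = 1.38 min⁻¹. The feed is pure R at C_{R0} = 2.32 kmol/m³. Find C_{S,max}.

Evaluating C_S at τ_opt = ln(k₂/k₁)/(k₂−k₁) gives C_{S,max}/C_{R0} = (k₁/k₂)^[k₂/(k₂−k₁)].
= (0.0690/1.38)^(1.38/(1.38−0.0690)) = (0.05000)^(1.053) = 0.04271.
C_{S,max} = 0.04271×2.32 = 0.0991 kmol/m³.

0.0991 kmol/m³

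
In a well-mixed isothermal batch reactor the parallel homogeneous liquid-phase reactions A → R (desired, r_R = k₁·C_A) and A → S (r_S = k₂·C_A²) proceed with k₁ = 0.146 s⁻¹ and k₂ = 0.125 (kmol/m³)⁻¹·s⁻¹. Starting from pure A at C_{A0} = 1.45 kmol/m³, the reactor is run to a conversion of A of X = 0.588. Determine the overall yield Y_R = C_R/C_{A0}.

0.317

C_A = C_{A0}(1−X) = 0.5974 kmol/m³.
Along a PFR/batch, dC_R/dC_A = −r_R/(r_R+r_S) = −k₁/(k₁+k₂·C_A).
Integrating from C_{A0} to C_A: C_R = (0.146/0.125)·ln[(0.146+0.125·1.45)/(0.146+0.125·0.597)] = 1.168·ln(0.3272/0.2207) = 0.4602 kmol/m³.
Y_R = C_R/C_{A0} = 0.4602/1.45 = 0.317.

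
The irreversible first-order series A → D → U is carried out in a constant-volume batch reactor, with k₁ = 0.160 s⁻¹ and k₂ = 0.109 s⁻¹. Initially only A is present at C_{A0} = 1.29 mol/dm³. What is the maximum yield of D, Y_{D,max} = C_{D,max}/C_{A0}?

At the optimum, C_{D,max}/C_{A0} = (k₁/k₂)^[k₂/(k₂−k₁)].
= (0.160/0.109)^(0.109/(0.109−0.160)) = (1.468)^(-2.137) = 0.4403.

0.440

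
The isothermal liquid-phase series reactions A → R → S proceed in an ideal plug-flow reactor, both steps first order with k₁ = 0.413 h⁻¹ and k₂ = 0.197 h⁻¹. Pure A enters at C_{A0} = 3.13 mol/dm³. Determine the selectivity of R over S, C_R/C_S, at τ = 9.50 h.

0.354

The intermediate concentration in a first-order A→B→C sequence is C_R = k₁C_{A0}(e^(−k₁τ) − e^(−k₂τ))/(k₂−k₁).
e^(−k₁τ) = e^(−0.413×9.50) = e^(−3.923) = 0.01977; e^(−k₂τ) = e^(−1.872) = 0.1539.
C_R = 0.413×3.13/(0.197−0.413) × (0.01977−0.1539) = (-5.985)×(-0.1341) = 0.8027 mol/dm³.
C_A = C_{A0}e^(−k₁τ) = 0.06189 mol/dm³, so C_S = C_{A0}−C_A−C_R = 2.265 mol/dm³; C_R/C_S = 0.354.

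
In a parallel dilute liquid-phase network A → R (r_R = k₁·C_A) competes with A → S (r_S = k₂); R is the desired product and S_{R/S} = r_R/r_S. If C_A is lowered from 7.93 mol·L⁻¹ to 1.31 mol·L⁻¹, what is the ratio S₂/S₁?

0.165

S_{R/S} = (k₁/k₂)·C_A, so S₂/S₁ = (C_{A,2}/C_{A,1}).
= 1.31/7.93 = 0.165.
Selectivity toward R falls as C_A falls — high-concentration operation is favoured.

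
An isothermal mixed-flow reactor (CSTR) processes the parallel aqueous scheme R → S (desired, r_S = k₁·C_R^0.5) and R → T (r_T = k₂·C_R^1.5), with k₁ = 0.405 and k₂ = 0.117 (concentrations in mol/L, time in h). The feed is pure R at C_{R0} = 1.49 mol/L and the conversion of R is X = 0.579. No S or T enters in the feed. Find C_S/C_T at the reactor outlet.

5.52

Exit C_R = C_{R0}(1−X) = 1.49×0.421 = 0.6273 mol/L.
Rates in a CSTR are evaluated at the outlet concentration: r_S = 0.405×0.6273^0.5 = 0.3208, r_T = 0.117×0.6273^1.5 = 0.05813.
Overall selectivity = C_S/C_T = r_Sτ/(r_Tτ) = r_S/r_T = 5.52.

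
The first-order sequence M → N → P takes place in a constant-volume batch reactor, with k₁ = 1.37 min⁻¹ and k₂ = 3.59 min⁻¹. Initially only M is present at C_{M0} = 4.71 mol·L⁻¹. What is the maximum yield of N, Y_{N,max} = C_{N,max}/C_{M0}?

0.211

Evaluating C_N at t_opt = ln(k₂/k₁)/(k₂−k₁) gives C_{N,max}/C_{M0} = (k₁/k₂)^[k₂/(k₂−k₁)].
= (1.37/3.59)^(3.59/(3.59−1.37)) = (0.3816)^(1.617) = 0.2106.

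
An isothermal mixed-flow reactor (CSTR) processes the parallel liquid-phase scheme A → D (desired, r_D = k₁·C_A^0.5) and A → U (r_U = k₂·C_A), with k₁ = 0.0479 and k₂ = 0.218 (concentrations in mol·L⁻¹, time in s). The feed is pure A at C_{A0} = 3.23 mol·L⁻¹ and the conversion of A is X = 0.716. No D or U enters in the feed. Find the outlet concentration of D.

Exit C_A = C_{A0}(1−X) = 3.23×0.284 = 0.9173 mol·L⁻¹.
A CSTR operates uniformly at the exit composition, giving r_D = 0.04588 and r_U = 0.2000 (each k·C_A^n at C_A = 0.9173).
Fraction of consumed A going to D: r_D/(r_D+r_U) = 0.1866.
C_D = 0.1866·C_{A0}·X = 0.1866×3.23×0.716 = 0.432 mol·L⁻¹.

0.432 mol·L⁻¹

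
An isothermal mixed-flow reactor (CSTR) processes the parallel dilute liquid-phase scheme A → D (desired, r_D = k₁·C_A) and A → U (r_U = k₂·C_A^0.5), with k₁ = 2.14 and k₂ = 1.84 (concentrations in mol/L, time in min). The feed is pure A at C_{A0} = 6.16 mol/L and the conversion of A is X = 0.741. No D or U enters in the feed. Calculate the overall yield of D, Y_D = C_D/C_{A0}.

0.441

Exit C_A = C_{A0}(1−X) = 6.16×0.259 = 1.595 mol/L.
In a CSTR the entire volume is at exit conditions, so r_D = 2.14×1.595 = 3.414 and r_U = 1.84×1.595^0.5 = 2.324.
Fraction of consumed A going to D: r_D/(r_D+r_U) = 0.5950.
C_D = 0.5950·C_{A0}·X = 0.5950×6.16×0.741 = 2.72 mol/L; Y_D = C_D/C_{A0} = 0.441.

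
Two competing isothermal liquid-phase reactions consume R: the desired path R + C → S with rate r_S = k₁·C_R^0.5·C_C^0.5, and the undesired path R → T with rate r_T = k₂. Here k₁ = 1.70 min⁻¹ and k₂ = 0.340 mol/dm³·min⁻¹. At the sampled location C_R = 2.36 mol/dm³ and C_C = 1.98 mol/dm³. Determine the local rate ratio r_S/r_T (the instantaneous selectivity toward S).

S_{S/T} = r_S/r_T = (k₁·C_R^0.5·C_C^0.5)/(k₂) = (k₁/k₂)·C_R^0.5·C_C^0.5.
= (1.70×2.360^0.5×1.980^0.5) / (0.340) = 3.675/0.3400 = 10.8.
Since the desired path is higher order in R, keeping C_R high (PFR or concentrated feed) favours S.

10.8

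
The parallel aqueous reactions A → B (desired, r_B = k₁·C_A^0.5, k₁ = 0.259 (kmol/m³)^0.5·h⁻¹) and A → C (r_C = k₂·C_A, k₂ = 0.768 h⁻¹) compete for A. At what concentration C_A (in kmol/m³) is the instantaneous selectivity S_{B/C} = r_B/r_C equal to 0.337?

1.00 kmol/m³

S_{B/C} = (k₁/k₂)·C_A^-0.5 ⇒ C_A = (S·k₂/k₁)^(-2).
= (0.337×0.768/0.259)^(-2) = (0.9993)^(-2) = 1.00 kmol/m³.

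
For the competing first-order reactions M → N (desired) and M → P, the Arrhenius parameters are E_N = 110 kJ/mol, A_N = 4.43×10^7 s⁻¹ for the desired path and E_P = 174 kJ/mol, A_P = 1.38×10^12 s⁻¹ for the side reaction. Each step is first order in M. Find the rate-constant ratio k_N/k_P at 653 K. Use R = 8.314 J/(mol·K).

4.23

With equal orders, S_{N/P} = k_N/k_P = (A_N/A_P)·exp[(E_P−E_N)/(RT)].
(E_P−E_N)/(RT) = (174−110)×10³/(8.314×653) = 64000/5429 = 11.79.
k_N/k_P = (4.43×10^7/1.38×10^12)·exp(11.79) = 3.210×10^-5 × 1.317×10^5 = 4.23.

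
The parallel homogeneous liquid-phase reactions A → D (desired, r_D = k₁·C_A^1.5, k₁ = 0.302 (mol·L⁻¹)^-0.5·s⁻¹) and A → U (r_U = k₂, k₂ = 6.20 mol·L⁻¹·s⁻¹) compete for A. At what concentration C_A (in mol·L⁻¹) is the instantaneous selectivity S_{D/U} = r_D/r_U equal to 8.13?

S_{D/U} = (k₁/k₂)·C_A^1.5 ⇒ C_A = (S·k₂/k₁)^(1/1.5).
= (8.13×6.20/0.302)^(0.6667) = (166.9)^(0.6667) = 30.3 mol·L⁻¹.

30.3 mol·L⁻¹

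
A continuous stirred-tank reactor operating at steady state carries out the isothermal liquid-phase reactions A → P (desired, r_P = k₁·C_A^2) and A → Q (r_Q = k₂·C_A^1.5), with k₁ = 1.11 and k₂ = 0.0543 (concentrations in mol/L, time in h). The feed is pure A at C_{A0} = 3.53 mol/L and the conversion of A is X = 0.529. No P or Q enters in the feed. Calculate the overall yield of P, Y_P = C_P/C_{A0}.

0.510

Exit C_A = C_{A0}(1−X) = 3.53×0.471 = 1.663 mol/L.
In a CSTR the entire volume is at exit conditions, so r_P = 1.11×1.663^2 = 3.068 and r_Q = 0.0543×1.663^1.5 = 0.1164.
Fraction of consumed A going to P: r_P/(r_P+r_Q) = 0.9634.
C_P = 0.9634·C_{A0}·X = 0.9634×3.53×0.529 = 1.80 mol/L; Y_P = C_P/C_{A0} = 0.510.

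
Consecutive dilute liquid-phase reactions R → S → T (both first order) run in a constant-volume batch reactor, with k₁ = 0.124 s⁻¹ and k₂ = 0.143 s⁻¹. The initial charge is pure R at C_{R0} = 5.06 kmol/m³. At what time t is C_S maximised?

7.50 s

For first-order series the maximum of C_S occurs at t_opt = ln(k₂/k₁)/(k₂−k₁).
= ln(0.143/0.124)/(0.143−0.124) = ln(1.153)/0.01900 = 0.1426/0.01900 = 7.50 s.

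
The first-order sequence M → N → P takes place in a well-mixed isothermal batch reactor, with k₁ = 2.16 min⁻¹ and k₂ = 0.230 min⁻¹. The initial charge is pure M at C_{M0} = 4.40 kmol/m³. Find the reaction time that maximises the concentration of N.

1.16 min

For first-order series the maximum of C_N occurs at t_opt = ln(k₂/k₁)/(k₂−k₁).
= ln(0.230/2.16)/(0.230−2.16) = ln(0.1065)/-1.930 = -2.240/-1.930 = 1.16 min.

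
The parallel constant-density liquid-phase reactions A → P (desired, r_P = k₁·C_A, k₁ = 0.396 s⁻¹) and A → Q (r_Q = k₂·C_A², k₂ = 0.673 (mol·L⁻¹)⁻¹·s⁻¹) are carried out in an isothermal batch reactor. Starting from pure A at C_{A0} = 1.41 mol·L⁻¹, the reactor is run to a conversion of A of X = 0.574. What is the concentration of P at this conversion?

0.305 mol·L⁻¹

C_A = C_{A0}(1−X) = 0.6007 mol·L⁻¹.
Along a PFR/batch, dC_P/dC_A = −r_P/(r_P+r_Q) = −k₁/(k₁+k₂·C_A).
Integrating from C_{A0} to C_A: C_P = (0.396/0.673)·ln[(0.396+0.673·1.41)/(0.396+0.673·0.601)] = 0.5884·ln(1.345/0.8002) = 0.3055 mol·L⁻¹.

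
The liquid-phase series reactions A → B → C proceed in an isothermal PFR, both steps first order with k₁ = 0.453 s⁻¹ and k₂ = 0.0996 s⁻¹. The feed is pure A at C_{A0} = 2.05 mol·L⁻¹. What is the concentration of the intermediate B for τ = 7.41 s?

1.16 mol·L⁻¹

The intermediate concentration in a first-order A→B→C sequence is C_B = k₁C_{A0}(e^(−k₁τ) − e^(−k₂τ))/(k₂−k₁).
e^(−k₁τ) = e^(−0.453×7.41) = e^(−3.357) = 0.03485; e^(−k₂τ) = e^(−0.7380) = 0.4781.
C_B = 0.453×2.05/(0.0996−0.453) × (0.03485−0.4781) = (-2.628)×(-0.4432) = 1.165 mol·L⁻¹.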